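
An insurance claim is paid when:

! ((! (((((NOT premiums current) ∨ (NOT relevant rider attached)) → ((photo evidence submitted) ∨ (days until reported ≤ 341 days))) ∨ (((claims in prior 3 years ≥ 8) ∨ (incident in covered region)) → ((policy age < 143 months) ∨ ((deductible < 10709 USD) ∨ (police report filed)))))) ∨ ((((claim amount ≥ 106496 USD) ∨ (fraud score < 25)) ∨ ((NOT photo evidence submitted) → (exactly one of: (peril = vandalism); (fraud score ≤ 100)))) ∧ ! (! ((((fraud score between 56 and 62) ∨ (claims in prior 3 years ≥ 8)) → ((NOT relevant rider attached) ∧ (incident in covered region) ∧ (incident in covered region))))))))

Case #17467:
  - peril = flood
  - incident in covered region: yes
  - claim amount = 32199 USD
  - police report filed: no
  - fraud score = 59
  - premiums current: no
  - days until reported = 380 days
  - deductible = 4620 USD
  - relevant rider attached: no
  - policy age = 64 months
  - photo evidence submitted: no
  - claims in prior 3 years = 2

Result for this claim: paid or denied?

Denied

Atomic conditions:
  NOT premiums current: no → true
  NOT relevant rider attached: no → true
  photo evidence submitted: no → false
  days until reported ≤ 341 days: 380 ≤ 341 is false
  claims in prior 3 years ≥ 8: 2 ≥ 8 is false
  incident in covered region: yes → true
  policy age < 143 months: 64 < 143 is true
  deductible < 10709 USD: 4620 < 10709 is true
  police report filed: no → false
  claim amount ≥ 106496 USD: 32199 ≥ 106496 is false
  fraud score < 25: 59 < 25 is false
  NOT photo evidence submitted: no → true
  peril = vandalism: flood == vandalism is false
  fraud score ≤ 100: 59 ≤ 100 is true
  fraud score between 56 and 62: 59 in [56, 62] is true
Combine:
[1.1.1.1.1] true OR true = true
[1.1.1.1.2] false OR false = false
[1.1.1.1] true → false = false
[1.1.1.2.1] false OR true = true
[1.1.1.2.2.2] true OR false = true
[1.1.1.2.2] true OR true = true
[1.1.1.2] true → true = true
[1.1.1] false OR true = true
[1.1] NOT true = false
[1.2.1.1] false OR false = false
[1.2.1.2.2] exactly-one(false, true) = true
[1.2.1.2] true → true = true
[1.2.1] false OR true = true
[1.2.2.1.1.1] true OR false = true
[1.2.2.1.1.2] true AND true AND true = true
[1.2.2.1.1] true → true = true
[1.2.2.1] NOT true = false
[1.2.2] NOT false = true
[1.2] true AND true = true
[1] false OR true = true
[root] NOT true = false
Overall: false → denied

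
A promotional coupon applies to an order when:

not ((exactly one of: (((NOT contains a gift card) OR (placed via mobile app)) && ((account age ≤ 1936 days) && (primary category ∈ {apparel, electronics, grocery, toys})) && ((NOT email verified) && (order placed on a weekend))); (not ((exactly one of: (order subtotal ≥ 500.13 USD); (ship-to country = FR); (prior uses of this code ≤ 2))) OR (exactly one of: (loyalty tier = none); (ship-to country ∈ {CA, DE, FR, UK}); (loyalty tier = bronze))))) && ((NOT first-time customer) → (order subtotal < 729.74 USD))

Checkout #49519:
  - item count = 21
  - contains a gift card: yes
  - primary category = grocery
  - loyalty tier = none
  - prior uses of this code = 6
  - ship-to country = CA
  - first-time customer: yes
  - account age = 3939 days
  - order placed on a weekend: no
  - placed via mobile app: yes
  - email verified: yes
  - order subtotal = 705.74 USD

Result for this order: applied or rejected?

Atomic conditions:
  NOT contains a gift card: yes → false
  placed via mobile app: yes → true
  account age ≤ 1936 days: 3939 ≤ 1936 is false
  primary category ∈ {apparel, electronics, grocery, toys}: grocery is in the set → true
  NOT email verified: yes → false
  order placed on a weekend: no → false
  order subtotal ≥ 500.13 USD: 705.74 ≥ 500.13 is true
  ship-to country = FR: CA == FR is false
  prior uses of this code ≤ 2: 6 ≤ 2 is false
  loyalty tier = none: none == none is true
  ship-to country ∈ {CA, DE, FR, UK}: CA is in the set → true
  loyalty tier = bronze: none == bronze is false
  NOT first-time customer: yes → false
  order subtotal < 729.74 USD: 705.74 < 729.74 is true
Combine:
[1.1.1.1] false OR true = true
[1.1.1.2] false AND true = false
[1.1.1.3] false AND false = false
[1.1.1] true AND false AND false = false
[1.1.2.1.1] exactly-one(true, false, false) = true
[1.1.2.1] NOT true = false
[1.1.2.2] exactly-one(true, true, false) = false
[1.1.2] false OR false = false
[1.1] exactly-one(false, false) = false
[1] NOT false = true
[2] false → true (antecedent false ⇒ implication holds) = true
[root] true AND true = true
Overall: true → applied

Applied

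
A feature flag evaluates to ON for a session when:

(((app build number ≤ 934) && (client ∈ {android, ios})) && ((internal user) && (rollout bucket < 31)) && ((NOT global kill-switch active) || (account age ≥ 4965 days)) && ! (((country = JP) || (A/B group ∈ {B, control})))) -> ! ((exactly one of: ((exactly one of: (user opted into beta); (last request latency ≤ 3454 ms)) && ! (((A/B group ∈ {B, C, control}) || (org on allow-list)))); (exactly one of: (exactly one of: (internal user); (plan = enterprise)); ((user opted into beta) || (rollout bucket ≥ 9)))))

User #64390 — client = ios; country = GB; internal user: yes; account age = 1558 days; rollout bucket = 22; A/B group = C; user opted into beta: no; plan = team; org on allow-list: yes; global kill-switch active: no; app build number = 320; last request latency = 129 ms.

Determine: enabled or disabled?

Enabled

Atomic conditions:
  app build number ≤ 934: 320 ≤ 934 is true
  client ∈ {android, ios}: ios is in the set → true
  internal user: yes → true
  rollout bucket < 31: 22 < 31 is true
  NOT global kill-switch active: no → true
  account age ≥ 4965 days: 1558 ≥ 4965 is false
  country = JP: GB == JP is false
  A/B group ∈ {B, control}: C is not in the set → false
  user opted into beta: no → false
  last request latency ≤ 3454 ms: 129 ≤ 3454 is true
  A/B group ∈ {B, C, control}: C is in the set → true
  org on allow-list: yes → true
  plan = enterprise: team == enterprise is false
  rollout bucket ≥ 9: 22 ≥ 9 is true
Combine:
[1.1] true AND true = true
[1.2] true AND true = true
[1.3] true OR false = true
[1.4.1] false OR false = false
[1.4] NOT false = true
[1] true AND true AND true AND true = true
[2.1.1.1] exactly-one(false, true) = true
[2.1.1.2.1] true OR true = true
[2.1.1.2] NOT true = false
[2.1.1] true AND false = false
[2.1.2.1] exactly-one(true, false) = true
[2.1.2.2] false OR true = true
[2.1.2] exactly-one(true, true) = false
[2.1] exactly-one(false, false) = false
[2] NOT false = true
[root] true → true = true
Overall: true → enabled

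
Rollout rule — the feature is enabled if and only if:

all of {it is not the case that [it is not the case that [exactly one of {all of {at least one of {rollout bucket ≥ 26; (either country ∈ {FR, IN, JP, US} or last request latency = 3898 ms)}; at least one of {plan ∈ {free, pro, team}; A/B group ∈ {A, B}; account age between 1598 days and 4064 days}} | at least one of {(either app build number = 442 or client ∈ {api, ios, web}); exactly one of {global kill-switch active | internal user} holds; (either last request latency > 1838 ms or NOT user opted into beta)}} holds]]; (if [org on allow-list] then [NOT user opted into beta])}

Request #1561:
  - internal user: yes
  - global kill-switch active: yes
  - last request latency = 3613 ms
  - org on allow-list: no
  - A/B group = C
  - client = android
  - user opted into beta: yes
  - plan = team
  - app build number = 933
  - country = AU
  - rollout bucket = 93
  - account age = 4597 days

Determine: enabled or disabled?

Disabled

Atomic conditions:
  rollout bucket ≥ 26: 93 ≥ 26 is true
  country ∈ {FR, IN, JP, US}: AU is not in the set → false
  last request latency = 3898 ms: 3613 == 3898 is false
  plan ∈ {free, pro, team}: team is in the set → true
  A/B group ∈ {A, B}: C is not in the set → false
  account age between 1598 days and 4064 days: 4597 in [1598, 4064] is false
  app build number = 442: 933 == 442 is false
  client ∈ {api, ios, web}: android is not in the set → false
  global kill-switch active: yes → true
  internal user: yes → true
  last request latency > 1838 ms: 3613 > 1838 is true
  NOT user opted into beta: yes → false
  org on allow-list: no → false
Combine:
[1.1.1.1.1.2] false OR false = false
[1.1.1.1.1] true OR false = true
[1.1.1.1.2] true OR false OR false = true
[1.1.1.1] true AND true = true
[1.1.1.2.1] false OR false = false
[1.1.1.2.2] exactly-one(true, true) = false
[1.1.1.2.3] true OR false = true
[1.1.1.2] false OR false OR true = true
[1.1.1] exactly-one(true, true) = false
[1.1] NOT false = true
[1] NOT true = false
[2] false → false (antecedent false ⇒ implication holds) = true
[root] false AND true = false
Overall: false → disabled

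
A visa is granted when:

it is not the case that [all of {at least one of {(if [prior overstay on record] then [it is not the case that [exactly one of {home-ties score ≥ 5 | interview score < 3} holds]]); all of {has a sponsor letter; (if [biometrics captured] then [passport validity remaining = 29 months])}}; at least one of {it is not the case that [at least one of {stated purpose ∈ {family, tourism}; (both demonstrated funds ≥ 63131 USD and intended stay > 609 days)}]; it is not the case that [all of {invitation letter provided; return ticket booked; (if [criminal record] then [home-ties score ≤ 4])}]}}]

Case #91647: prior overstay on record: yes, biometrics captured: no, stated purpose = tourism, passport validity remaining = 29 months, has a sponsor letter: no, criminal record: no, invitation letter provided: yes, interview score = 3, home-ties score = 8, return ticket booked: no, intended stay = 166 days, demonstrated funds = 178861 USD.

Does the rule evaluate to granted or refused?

Granted

Atomic conditions:
  prior overstay on record: yes → true
  home-ties score ≥ 5: 8 ≥ 5 is true
  interview score < 3: 3 < 3 is false
  has a sponsor letter: no → false
  biometrics captured: no → false
  passport validity remaining = 29 months: 29 == 29 is true
  stated purpose ∈ {family, tourism}: tourism is in the set → true
  demonstrated funds ≥ 63131 USD: 178861 ≥ 63131 is true
  intended stay > 609 days: 166 > 609 is false
  invitation letter provided: yes → true
  return ticket booked: no → false
  criminal record: no → false
  home-ties score ≤ 4: 8 ≤ 4 is false
Combine:
[1.1.1.2.1] exactly-one(true, false) = true
[1.1.1.2] NOT true = false
[1.1.1] true → false = false
[1.1.2.2] false → true (antecedent false ⇒ implication holds) = true
[1.1.2] false AND true = false
[1.1] false OR false = false
[1.2.1.1.2] true AND false = false
[1.2.1.1] true OR false = true
[1.2.1] NOT true = false
[1.2.2.1.3] false → false (antecedent false ⇒ implication holds) = true
[1.2.2.1] true AND false AND true = false
[1.2.2] NOT false = true
[1.2] false OR true = true
[1] false AND true = false
[root] NOT false = true
Overall: true → granted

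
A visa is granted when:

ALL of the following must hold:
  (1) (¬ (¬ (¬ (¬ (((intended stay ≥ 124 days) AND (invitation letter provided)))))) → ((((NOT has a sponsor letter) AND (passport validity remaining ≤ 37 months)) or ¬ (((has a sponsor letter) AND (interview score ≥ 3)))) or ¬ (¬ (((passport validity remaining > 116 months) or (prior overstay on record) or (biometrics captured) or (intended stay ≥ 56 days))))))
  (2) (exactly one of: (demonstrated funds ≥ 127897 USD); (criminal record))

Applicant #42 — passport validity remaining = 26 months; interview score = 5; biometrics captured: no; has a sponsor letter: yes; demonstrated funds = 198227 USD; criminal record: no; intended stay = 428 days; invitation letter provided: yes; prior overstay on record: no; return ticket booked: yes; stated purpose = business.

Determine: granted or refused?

Atomic conditions:
  intended stay ≥ 124 days: 428 ≥ 124 is true
  invitation letter provided: yes → true
  NOT has a sponsor letter: yes → false
  passport validity remaining ≤ 37 months: 26 ≤ 37 is true
  has a sponsor letter: yes → true
  interview score ≥ 3: 5 ≥ 3 is true
  passport validity remaining > 116 months: 26 > 116 is false
  prior overstay on record: no → false
  biometrics captured: no → false
  intended stay ≥ 56 days: 428 ≥ 56 is true
  demonstrated funds ≥ 127897 USD: 198227 ≥ 127897 is true
  criminal record: no → false
Combine:
[1.1.1.1.1.1] true AND true = true
[1.1.1.1.1] NOT true = false
[1.1.1.1] NOT false = true
[1.1.1] NOT true = false
[1.1] NOT false = true
[1.2.1.1] false AND true = false
[1.2.1.2.1] true AND true = true
[1.2.1.2] NOT true = false
[1.2.1] false OR false = false
[1.2.2.1.1] false OR false OR false OR true = true
[1.2.2.1] NOT true = false
[1.2.2] NOT false = true
[1.2] false OR true = true
[1] true → true = true
[2] exactly-one(true, false) = true
[root] true AND true = true
Overall: true → granted

Granted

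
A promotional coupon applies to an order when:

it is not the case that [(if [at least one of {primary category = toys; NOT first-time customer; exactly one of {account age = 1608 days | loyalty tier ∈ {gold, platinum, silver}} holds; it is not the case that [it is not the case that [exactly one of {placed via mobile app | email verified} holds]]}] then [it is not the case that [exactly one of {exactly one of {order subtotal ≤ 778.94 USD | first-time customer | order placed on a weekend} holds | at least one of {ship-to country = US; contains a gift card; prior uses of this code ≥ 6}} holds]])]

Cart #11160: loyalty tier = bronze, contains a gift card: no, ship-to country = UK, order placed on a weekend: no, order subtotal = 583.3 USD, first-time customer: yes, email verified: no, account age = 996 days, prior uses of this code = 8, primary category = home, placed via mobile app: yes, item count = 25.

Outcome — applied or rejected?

Applied

Atomic conditions:
  primary category = toys: home == toys is false
  NOT first-time customer: yes → false
  account age = 1608 days: 996 == 1608 is false
  loyalty tier ∈ {gold, platinum, silver}: bronze is not in the set → false
  placed via mobile app: yes → true
  email verified: no → false
  order subtotal ≤ 778.94 USD: 583.3 ≤ 778.94 is true
  first-time customer: yes → true
  order placed on a weekend: no → false
  ship-to country = US: UK == US is false
  contains a gift card: no → false
  prior uses of this code ≥ 6: 8 ≥ 6 is true
Combine:
[1.1.3] exactly-one(false, false) = false
[1.1.4.1.1] exactly-one(true, false) = true
[1.1.4.1] NOT true = false
[1.1.4] NOT false = true
[1.1] false OR false OR false OR true = true
[1.2.1.1] exactly-one(true, true, false) = false
[1.2.1.2] false OR false OR true = true
[1.2.1] exactly-one(false, true) = true
[1.2] NOT true = false
[1] true → false = false
[root] NOT false = true
Overall: true → applied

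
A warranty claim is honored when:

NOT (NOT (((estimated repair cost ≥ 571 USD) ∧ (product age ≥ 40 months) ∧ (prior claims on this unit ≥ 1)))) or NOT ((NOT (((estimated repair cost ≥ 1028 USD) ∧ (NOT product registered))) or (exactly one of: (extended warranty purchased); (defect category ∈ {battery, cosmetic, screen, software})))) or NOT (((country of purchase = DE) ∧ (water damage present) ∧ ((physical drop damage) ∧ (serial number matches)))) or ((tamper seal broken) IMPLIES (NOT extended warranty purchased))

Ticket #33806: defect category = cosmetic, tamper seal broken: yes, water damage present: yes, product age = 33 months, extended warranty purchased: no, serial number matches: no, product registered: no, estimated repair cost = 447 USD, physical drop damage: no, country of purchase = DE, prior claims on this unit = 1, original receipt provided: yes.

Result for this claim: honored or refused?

Atomic conditions:
  estimated repair cost ≥ 571 USD: 447 ≥ 571 is false
  product age ≥ 40 months: 33 ≥ 40 is false
  prior claims on this unit ≥ 1: 1 ≥ 1 is true
  estimated repair cost ≥ 1028 USD: 447 ≥ 1028 is false
  NOT product registered: no → true
  extended warranty purchased: no → false
  defect category ∈ {battery, cosmetic, screen, software}: cosmetic is in the set → true
  country of purchase = DE: DE == DE is true
  water damage present: yes → true
  physical drop damage: no → false
  serial number matches: no → false
  tamper seal broken: yes → true
  NOT extended warranty purchased: no → true
Combine:
[1.1.1] false AND false AND true = false
[1.1] NOT false = true
[1] NOT true = false
[2.1.1.1] false AND true = false
[2.1.1] NOT false = true
[2.1.2] exactly-one(false, true) = true
[2.1] true OR true = true
[2] NOT true = false
[3.1.3] false AND false = false
[3.1] true AND true AND false = false
[3] NOT false = true
[4] true → true = true
[root] false OR false OR true OR true = true
Overall: true → honored

Honored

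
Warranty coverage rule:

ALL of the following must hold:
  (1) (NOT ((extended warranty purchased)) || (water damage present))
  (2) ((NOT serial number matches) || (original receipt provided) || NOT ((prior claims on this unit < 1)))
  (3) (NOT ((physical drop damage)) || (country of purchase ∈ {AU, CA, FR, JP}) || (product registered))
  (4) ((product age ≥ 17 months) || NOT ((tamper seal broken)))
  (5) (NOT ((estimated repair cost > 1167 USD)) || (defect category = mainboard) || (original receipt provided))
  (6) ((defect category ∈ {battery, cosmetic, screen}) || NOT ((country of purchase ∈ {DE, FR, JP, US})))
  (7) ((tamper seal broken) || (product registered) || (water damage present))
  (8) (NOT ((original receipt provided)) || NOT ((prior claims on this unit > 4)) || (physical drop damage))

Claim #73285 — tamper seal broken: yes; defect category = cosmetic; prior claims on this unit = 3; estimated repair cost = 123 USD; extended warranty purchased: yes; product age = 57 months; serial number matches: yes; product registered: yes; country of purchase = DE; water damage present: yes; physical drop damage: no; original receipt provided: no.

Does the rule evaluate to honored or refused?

Honored

Atomic conditions:
  extended warranty purchased: yes → true
  water damage present: yes → true
  NOT serial number matches: yes → false
  original receipt provided: no → false
  prior claims on this unit < 1: 3 < 1 is false
  physical drop damage: no → false
  country of purchase ∈ {AU, CA, FR, JP}: DE is not in the set → false
  product registered: yes → true
  product age ≥ 17 months: 57 ≥ 17 is true
  tamper seal broken: yes → true
  estimated repair cost > 1167 USD: 123 > 1167 is false
  defect category = mainboard: cosmetic == mainboard is false
  defect category ∈ {battery, cosmetic, screen}: cosmetic is in the set → true
  country of purchase ∈ {DE, FR, JP, US}: DE is in the set → true
  prior claims on this unit > 4: 3 > 4 is false
Combine:
[1.1] NOT true = false
[1] false OR true = true
[2.3] NOT false = true
[2] false OR false OR true = true
[3.1] NOT false = true
[3] true OR false OR true = true
[4.2] NOT true = false
[4] true OR false = true
[5.1] NOT false = true
[5] true OR false OR false = true
[6.2] NOT true = false
[6] true OR false = true
[7] true OR true OR true = true
[8.1] NOT false = true
[8.2] NOT false = true
[8] true OR true OR false = true
[root] true AND true AND true AND true AND true AND true AND true AND true = true
Overall: true → honored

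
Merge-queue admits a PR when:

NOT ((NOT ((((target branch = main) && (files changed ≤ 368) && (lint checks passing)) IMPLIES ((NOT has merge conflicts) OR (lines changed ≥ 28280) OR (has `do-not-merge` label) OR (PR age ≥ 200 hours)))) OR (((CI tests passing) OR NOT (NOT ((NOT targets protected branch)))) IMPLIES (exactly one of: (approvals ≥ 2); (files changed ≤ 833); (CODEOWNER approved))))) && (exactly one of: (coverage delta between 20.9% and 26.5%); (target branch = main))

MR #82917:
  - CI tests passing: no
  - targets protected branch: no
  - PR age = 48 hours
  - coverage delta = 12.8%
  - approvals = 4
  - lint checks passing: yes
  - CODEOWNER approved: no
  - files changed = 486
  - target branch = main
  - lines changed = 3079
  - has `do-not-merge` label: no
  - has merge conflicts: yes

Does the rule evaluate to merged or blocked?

Atomic conditions:
  target branch = main: main == main is true
  files changed ≤ 368: 486 ≤ 368 is false
  lint checks passing: yes → true
  NOT has merge conflicts: yes → false
  lines changed ≥ 28280: 3079 ≥ 28280 is false
  has `do-not-merge` label: no → false
  PR age ≥ 200 hours: 48 ≥ 200 is false
  CI tests passing: no → false
  NOT targets protected branch: no → true
  approvals ≥ 2: 4 ≥ 2 is true
  files changed ≤ 833: 486 ≤ 833 is true
  CODEOWNER approved: no → false
  coverage delta between 20.9% and 26.5%: 12.8 in [20.9, 26.5] is false
Combine:
[1.1.1.1.1] true AND false AND true = false
[1.1.1.1.2] false OR false OR false OR false = false
[1.1.1.1] false → false (antecedent false ⇒ implication holds) = true
[1.1.1] NOT true = false
[1.1.2.1.2.1] NOT true = false
[1.1.2.1.2] NOT false = true
[1.1.2.1] false OR true = true
[1.1.2.2] exactly-one(true, true, false) = false
[1.1.2] true → false = false
[1.1] false OR false = false
[1] NOT false = true
[2] exactly-one(false, true) = true
[root] true AND true = true
Overall: true → merged

Merged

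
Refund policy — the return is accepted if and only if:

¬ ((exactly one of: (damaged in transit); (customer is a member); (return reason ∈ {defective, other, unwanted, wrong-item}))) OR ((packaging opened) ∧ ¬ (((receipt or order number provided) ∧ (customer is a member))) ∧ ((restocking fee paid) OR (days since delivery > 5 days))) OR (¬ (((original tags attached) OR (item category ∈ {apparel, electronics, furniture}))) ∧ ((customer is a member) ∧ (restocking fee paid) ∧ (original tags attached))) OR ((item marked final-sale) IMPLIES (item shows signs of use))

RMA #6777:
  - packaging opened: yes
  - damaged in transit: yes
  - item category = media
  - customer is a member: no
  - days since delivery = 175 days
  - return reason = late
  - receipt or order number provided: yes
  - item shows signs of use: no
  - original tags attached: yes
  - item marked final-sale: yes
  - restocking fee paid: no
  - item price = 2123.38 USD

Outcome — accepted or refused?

Accepted

Atomic conditions:
  damaged in transit: yes → true
  customer is a member: no → false
  return reason ∈ {defective, other, unwanted, wrong-item}: late is not in the set → false
  packaging opened: yes → true
  receipt or order number provided: yes → true
  restocking fee paid: no → false
  days since delivery > 5 days: 175 > 5 is true
  original tags attached: yes → true
  item category ∈ {apparel, electronics, furniture}: media is not in the set → false
  item marked final-sale: yes → true
  item shows signs of use: no → false
Combine:
[1.1] exactly-one(true, false, false) = true
[1] NOT true = false
[2.2.1] true AND false = false
[2.2] NOT false = true
[2.3] false OR true = true
[2] true AND true AND true = true
[3.1.1] true OR false = true
[3.1] NOT true = false
[3.2] false AND false AND true = false
[3] false AND false = false
[4] true → false = false
[root] false OR true OR false OR false = true
Overall: true → accepted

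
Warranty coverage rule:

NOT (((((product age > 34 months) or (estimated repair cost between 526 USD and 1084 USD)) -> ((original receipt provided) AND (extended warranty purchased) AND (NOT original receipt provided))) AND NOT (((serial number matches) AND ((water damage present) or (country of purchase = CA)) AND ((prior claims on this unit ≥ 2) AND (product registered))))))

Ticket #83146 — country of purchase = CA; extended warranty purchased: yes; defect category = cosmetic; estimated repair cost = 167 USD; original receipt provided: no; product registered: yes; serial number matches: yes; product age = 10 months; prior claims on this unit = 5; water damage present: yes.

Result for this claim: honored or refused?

Atomic conditions:
  product age > 34 months: 10 > 34 is false
  estimated repair cost between 526 USD and 1084 USD: 167 in [526, 1084] is false
  original receipt provided: no → false
  extended warranty purchased: yes → true
  NOT original receipt provided: no → true
  serial number matches: yes → true
  water damage present: yes → true
  country of purchase = CA: CA == CA is true
  prior claims on this unit ≥ 2: 5 ≥ 2 is true
  product registered: yes → true
Combine:
[1.1.1] false OR false = false
[1.1.2] false AND true AND true = false
[1.1] false → false (antecedent false ⇒ implication holds) = true
[1.2.1.2] true OR true = true
[1.2.1.3] true AND true = true
[1.2.1] true AND true AND true = true
[1.2] NOT true = false
[1] true AND false = false
[root] NOT false = true
Overall: true → honored

Honored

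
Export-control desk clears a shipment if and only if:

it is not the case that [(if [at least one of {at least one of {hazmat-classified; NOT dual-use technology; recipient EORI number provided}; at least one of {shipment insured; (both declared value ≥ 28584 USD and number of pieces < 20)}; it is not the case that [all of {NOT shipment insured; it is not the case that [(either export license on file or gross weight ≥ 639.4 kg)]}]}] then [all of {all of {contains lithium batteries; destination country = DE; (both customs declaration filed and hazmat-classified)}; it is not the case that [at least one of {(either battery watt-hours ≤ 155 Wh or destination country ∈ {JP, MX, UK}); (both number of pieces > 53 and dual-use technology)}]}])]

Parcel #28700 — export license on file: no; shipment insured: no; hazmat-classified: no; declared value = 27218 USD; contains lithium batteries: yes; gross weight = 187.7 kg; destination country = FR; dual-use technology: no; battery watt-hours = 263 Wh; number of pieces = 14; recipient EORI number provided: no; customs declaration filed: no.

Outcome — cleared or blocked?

Cleared

Atomic conditions:
  hazmat-classified: no → false
  NOT dual-use technology: no → true
  recipient EORI number provided: no → false
  shipment insured: no → false
  declared value ≥ 28584 USD: 27218 ≥ 28584 is false
  number of pieces < 20: 14 < 20 is true
  NOT shipment insured: no → true
  export license on file: no → false
  gross weight ≥ 639.4 kg: 187.7 ≥ 639.4 is false
  contains lithium batteries: yes → true
  destination country = DE: FR == DE is false
  customs declaration filed: no → false
  battery watt-hours ≤ 155 Wh: 263 ≤ 155 is false
  destination country ∈ {JP, MX, UK}: FR is not in the set → false
  number of pieces > 53: 14 > 53 is false
  dual-use technology: no → false
Combine:
[1.1.1] false OR true OR false = true
[1.1.2.2] false AND true = false
[1.1.2] false OR false = false
[1.1.3.1.2.1] false OR false = false
[1.1.3.1.2] NOT false = true
[1.1.3.1] true AND true = true
[1.1.3] NOT true = false
[1.1] true OR false OR false = true
[1.2.1.3] false AND false = false
[1.2.1] true AND false AND false = false
[1.2.2.1.1] false OR false = false
[1.2.2.1.2] false AND false = false
[1.2.2.1] false OR false = false
[1.2.2] NOT false = true
[1.2] false AND true = false
[1] true → false = false
[root] NOT false = true
Overall: true → cleared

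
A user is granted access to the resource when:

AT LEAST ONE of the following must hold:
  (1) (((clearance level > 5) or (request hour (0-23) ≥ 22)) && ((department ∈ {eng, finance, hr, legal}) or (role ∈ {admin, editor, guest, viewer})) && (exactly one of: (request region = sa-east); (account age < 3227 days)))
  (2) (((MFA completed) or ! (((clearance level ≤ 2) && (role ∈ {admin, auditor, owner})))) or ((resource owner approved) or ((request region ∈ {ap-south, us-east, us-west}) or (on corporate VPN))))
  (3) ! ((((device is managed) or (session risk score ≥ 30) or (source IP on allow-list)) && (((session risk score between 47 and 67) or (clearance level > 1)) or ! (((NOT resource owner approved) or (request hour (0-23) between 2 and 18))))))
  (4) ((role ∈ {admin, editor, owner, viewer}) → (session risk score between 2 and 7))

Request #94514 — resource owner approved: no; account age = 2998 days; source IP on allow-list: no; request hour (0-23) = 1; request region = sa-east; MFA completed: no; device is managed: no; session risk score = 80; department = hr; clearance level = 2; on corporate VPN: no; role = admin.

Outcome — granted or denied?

Atomic conditions:
  clearance level > 5: 2 > 5 is false
  request hour (0-23) ≥ 22: 1 ≥ 22 is false
  department ∈ {eng, finance, hr, legal}: hr is in the set → true
  role ∈ {admin, editor, guest, viewer}: admin is in the set → true
  request region = sa-east: sa-east == sa-east is true
  account age < 3227 days: 2998 < 3227 is true
  MFA completed: no → false
  clearance level ≤ 2: 2 ≤ 2 is true
  role ∈ {admin, auditor, owner}: admin is in the set → true
  resource owner approved: no → false
  request region ∈ {ap-south, us-east, us-west}: sa-east is not in the set → false
  on corporate VPN: no → false
  device is managed: no → false
  session risk score ≥ 30: 80 ≥ 30 is true
  source IP on allow-list: no → false
  session risk score between 47 and 67: 80 in [47, 67] is false
  clearance level > 1: 2 > 1 is true
  NOT resource owner approved: no → true
  request hour (0-23) between 2 and 18: 1 in [2, 18] is false
  role ∈ {admin, editor, owner, viewer}: admin is in the set → true
  session risk score between 2 and 7: 80 in [2, 7] is false
Combine:
[1.1] false OR false = false
[1.2] true OR true = true
[1.3] exactly-one(true, true) = false
[1] false AND true AND false = false
[2.1.2.1] true AND true = true
[2.1.2] NOT true = false
[2.1] false OR false = false
[2.2.2] false OR false = false
[2.2] false OR false = false
[2] false OR false = false
[3.1.1] false OR true OR false = true
[3.1.2.1] false OR true = true
[3.1.2.2.1] true OR false = true
[3.1.2.2] NOT true = false
[3.1.2] true OR false = true
[3.1] true AND true = true
[3] NOT true = false
[4] true → false = false
[root] false OR false OR false OR false = false
Overall: false → denied

Denied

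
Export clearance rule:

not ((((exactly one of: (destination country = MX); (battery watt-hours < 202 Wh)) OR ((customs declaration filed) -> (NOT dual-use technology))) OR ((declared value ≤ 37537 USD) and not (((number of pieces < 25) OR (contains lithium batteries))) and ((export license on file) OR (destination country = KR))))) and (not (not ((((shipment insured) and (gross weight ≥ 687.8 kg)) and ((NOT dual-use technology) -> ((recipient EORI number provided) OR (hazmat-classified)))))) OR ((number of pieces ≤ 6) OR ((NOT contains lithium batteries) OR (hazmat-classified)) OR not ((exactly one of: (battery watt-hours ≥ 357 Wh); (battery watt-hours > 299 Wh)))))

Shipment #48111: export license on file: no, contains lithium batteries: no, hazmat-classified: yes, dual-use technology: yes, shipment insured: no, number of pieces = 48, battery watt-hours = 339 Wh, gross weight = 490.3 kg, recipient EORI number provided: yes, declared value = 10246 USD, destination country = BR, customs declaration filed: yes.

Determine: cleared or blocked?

Atomic conditions:
  destination country = MX: BR == MX is false
  battery watt-hours < 202 Wh: 339 < 202 is false
  customs declaration filed: yes → true
  NOT dual-use technology: yes → false
  declared value ≤ 37537 USD: 10246 ≤ 37537 is true
  number of pieces < 25: 48 < 25 is false
  contains lithium batteries: no → false
  export license on file: no → false
  destination country = KR: BR == KR is false
  shipment insured: no → false
  gross weight ≥ 687.8 kg: 490.3 ≥ 687.8 is false
  recipient EORI number provided: yes → true
  hazmat-classified: yes → true
  number of pieces ≤ 6: 48 ≤ 6 is false
  NOT contains lithium batteries: no → true
  battery watt-hours ≥ 357 Wh: 339 ≥ 357 is false
  battery watt-hours > 299 Wh: 339 > 299 is true
Combine:
[1.1.1.1] exactly-one(false, false) = false
[1.1.1.2] true → false = false
[1.1.1] false OR false = false
[1.1.2.2.1] false OR false = false
[1.1.2.2] NOT false = true
[1.1.2.3] false OR false = false
[1.1.2] true AND true AND false = false
[1.1] false OR false = false
[1] NOT false = true
[2.1.1.1.1] false AND false = false
[2.1.1.1.2.2] true OR true = true
[2.1.1.1.2] false → true (antecedent false ⇒ implication holds) = true
[2.1.1.1] false AND true = false
[2.1.1] NOT false = true
[2.1] NOT true = false
[2.2.2] true OR true = true
[2.2.3.1] exactly-one(false, true) = true
[2.2.3] NOT true = false
[2.2] false OR true OR false = true
[2] false OR true = true
[root] true AND true = true
Overall: true → cleared

Cleared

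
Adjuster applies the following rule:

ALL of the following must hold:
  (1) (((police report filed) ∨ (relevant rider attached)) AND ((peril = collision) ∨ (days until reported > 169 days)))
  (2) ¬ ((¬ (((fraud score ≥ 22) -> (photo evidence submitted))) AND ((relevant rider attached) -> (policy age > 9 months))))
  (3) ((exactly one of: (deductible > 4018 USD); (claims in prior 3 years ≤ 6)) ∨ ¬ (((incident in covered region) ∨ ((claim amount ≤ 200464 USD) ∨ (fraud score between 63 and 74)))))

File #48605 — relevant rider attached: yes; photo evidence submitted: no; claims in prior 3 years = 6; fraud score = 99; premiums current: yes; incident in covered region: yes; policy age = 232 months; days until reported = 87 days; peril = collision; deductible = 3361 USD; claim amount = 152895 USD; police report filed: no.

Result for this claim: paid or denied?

Denied

Atomic conditions:
  police report filed: no → false
  relevant rider attached: yes → true
  peril = collision: collision == collision is true
  days until reported > 169 days: 87 > 169 is false
  fraud score ≥ 22: 99 ≥ 22 is true
  photo evidence submitted: no → false
  policy age > 9 months: 232 > 9 is true
  deductible > 4018 USD: 3361 > 4018 is false
  claims in prior 3 years ≤ 6: 6 ≤ 6 is true
  incident in covered region: yes → true
  claim amount ≤ 200464 USD: 152895 ≤ 200464 is true
  fraud score between 63 and 74: 99 in [63, 74] is false
Combine:
[1.1] false OR true = true
[1.2] true OR false = true
[1] true AND true = true
[2.1.1.1] true → false = false
[2.1.1] NOT false = true
[2.1.2] true → true = true
[2.1] true AND true = true
[2] NOT true = false
[3.1] exactly-one(false, true) = true
[3.2.1.2] true OR false = true
[3.2.1] true OR true = true
[3.2] NOT true = false
[3] true OR false = true
[root] true AND false AND true = false
Overall: false → denied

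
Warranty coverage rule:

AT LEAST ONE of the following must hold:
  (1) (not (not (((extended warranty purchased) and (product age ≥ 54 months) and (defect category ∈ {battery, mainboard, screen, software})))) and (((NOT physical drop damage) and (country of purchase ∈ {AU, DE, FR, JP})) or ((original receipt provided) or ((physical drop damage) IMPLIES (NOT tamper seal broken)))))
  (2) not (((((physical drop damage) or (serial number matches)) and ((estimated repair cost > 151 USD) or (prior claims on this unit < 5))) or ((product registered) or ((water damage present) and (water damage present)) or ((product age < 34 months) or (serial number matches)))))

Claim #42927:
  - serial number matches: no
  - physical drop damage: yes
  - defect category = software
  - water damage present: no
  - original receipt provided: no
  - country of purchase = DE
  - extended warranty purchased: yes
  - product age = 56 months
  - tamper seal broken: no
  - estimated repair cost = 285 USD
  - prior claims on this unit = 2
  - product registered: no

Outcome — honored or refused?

Honored

Atomic conditions:
  extended warranty purchased: yes → true
  product age ≥ 54 months: 56 ≥ 54 is true
  defect category ∈ {battery, mainboard, screen, software}: software is in the set → true
  NOT physical drop damage: yes → false
  country of purchase ∈ {AU, DE, FR, JP}: DE is in the set → true
  original receipt provided: no → false
  physical drop damage: yes → true
  NOT tamper seal broken: no → true
  serial number matches: no → false
  estimated repair cost > 151 USD: 285 > 151 is true
  prior claims on this unit < 5: 2 < 5 is true
  product registered: no → false
  water damage present: no → false
  product age < 34 months: 56 < 34 is false
Combine:
[1.1.1.1] true AND true AND true = true
[1.1.1] NOT true = false
[1.1] NOT false = true
[1.2.1] false AND true = false
[1.2.2.2] true → true = true
[1.2.2] false OR true = true
[1.2] false OR true = true
[1] true AND true = true
[2.1.1.1] true OR false = true
[2.1.1.2] true OR true = true
[2.1.1] true AND true = true
[2.1.2.2] false AND false = false
[2.1.2.3] false OR false = false
[2.1.2] false OR false OR false = false
[2.1] true OR false = true
[2] NOT true = false
[root] true OR false = true
Overall: true → honored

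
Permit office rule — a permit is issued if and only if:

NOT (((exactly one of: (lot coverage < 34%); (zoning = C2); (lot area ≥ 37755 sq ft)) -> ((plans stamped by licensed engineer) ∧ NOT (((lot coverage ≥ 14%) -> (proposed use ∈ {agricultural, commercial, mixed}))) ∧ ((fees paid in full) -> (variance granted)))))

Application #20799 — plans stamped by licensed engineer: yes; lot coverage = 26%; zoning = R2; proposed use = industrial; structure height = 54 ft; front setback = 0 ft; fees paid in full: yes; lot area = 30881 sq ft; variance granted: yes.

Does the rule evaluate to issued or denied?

Atomic conditions:
  lot coverage < 34%: 26 < 34 is true
  zoning = C2: R2 == C2 is false
  lot area ≥ 37755 sq ft: 30881 ≥ 37755 is false
  plans stamped by licensed engineer: yes → true
  lot coverage ≥ 14%: 26 ≥ 14 is true
  proposed use ∈ {agricultural, commercial, mixed}: industrial is not in the set → false
  fees paid in full: yes → true
  variance granted: yes → true
Combine:
[1.1] exactly-one(true, false, false) = true
[1.2.2.1] true → false = false
[1.2.2] NOT false = true
[1.2.3] true → true = true
[1.2] true AND true AND true = true
[1] true → true = true
[root] NOT true = false
Overall: false → denied

Denied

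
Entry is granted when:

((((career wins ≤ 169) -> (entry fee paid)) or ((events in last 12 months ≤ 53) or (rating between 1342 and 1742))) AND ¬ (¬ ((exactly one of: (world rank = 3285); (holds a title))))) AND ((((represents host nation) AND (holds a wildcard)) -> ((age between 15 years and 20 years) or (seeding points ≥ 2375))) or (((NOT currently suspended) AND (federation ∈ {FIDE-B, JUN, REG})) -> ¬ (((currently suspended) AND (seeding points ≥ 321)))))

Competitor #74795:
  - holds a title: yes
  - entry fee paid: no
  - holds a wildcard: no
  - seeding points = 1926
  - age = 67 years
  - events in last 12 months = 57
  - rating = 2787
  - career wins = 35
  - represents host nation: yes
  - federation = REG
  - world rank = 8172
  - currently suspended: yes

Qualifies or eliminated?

Atomic conditions:
  career wins ≤ 169: 35 ≤ 169 is true
  entry fee paid: no → false
  events in last 12 months ≤ 53: 57 ≤ 53 is false
  rating between 1342 and 1742: 2787 in [1342, 1742] is false
  world rank = 3285: 8172 == 3285 is false
  holds a title: yes → true
  represents host nation: yes → true
  holds a wildcard: no → false
  age between 15 years and 20 years: 67 in [15, 20] is false
  seeding points ≥ 2375: 1926 ≥ 2375 is false
  NOT currently suspended: yes → false
  federation ∈ {FIDE-B, JUN, REG}: REG is in the set → true
  currently suspended: yes → true
  seeding points ≥ 321: 1926 ≥ 321 is true
Combine:
[1.1.1] true → false = false
[1.1.2] false OR false = false
[1.1] false OR false = false
[1.2.1.1] exactly-one(false, true) = true
[1.2.1] NOT true = false
[1.2] NOT false = true
[1] false AND true = false
[2.1.1] true AND false = false
[2.1.2] false OR false = false
[2.1] false → false (antecedent false ⇒ implication holds) = true
[2.2.1] false AND true = false
[2.2.2.1] true AND true = true
[2.2.2] NOT true = false
[2.2] false → false (antecedent false ⇒ implication holds) = true
[2] true OR true = true
[root] false AND true = false
Overall: false → eliminated

Eliminated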